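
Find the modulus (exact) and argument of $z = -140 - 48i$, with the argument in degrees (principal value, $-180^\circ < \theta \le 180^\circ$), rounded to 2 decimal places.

|z| = sqrt((-140)^2 + (-48)^2) = 148
arg(z) = arctan(b/a) = arctan(-48/-140) (quadrant-adjusted) = -161.08°


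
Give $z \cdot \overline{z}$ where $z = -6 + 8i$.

z * conjugate(z) = |z|^2 = a^2 + b^2
= (-6)^2 + 8^2 = 100


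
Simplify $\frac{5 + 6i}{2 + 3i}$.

Multiply numerator and denominator by conjugate (2 - 3i):
= (5 + 6i)(2 - 3i) / (2^2 + 3^2)
= (28 - 3i) / 13
= 28/13 - (3/13)i


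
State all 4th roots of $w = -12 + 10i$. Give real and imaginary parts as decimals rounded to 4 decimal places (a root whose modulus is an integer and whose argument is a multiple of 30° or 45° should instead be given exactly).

|w| = sqrt(244) ≈ 15.620499, arg(w) ≈ 140.194429°
Root modulus = sqrt(244)^(1/4) ≈ 1.988034
Root arguments: θ_k = (arg(w) + 360°k)/4 for k = 0, 1, ..., 3
Compute each root as (root modulus)(cos θ_k + i sin θ_k) using full-precision intermediates, then round to 4 decimal places.
Roots: 1.6275 + 1.1417i, -1.1417 + 1.6275i, -1.6275 - 1.1417i, 1.1417 - 1.6275i


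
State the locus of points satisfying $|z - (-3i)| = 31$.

|z - z0| = r describes a circle centered at z0 with radius r
Here z0 = -3i and r = 31
Locus: Circle centered at (0, -3) with radius 31


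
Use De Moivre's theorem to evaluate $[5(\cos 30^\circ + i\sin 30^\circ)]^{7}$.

By De Moivre: z^n = r^n(cos(nθ) + i sin(nθ))
= 5^7(cos(7*30°) + i sin(7*30°))
= 78125(cos 210° + i sin 210°)
= -78125*sqrt(3)/2 - (78125/2)i


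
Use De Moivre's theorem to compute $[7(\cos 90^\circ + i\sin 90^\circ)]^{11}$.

By De Moivre: z^n = r^n(cos(nθ) + i sin(nθ))
= 7^11(cos(11*90°) + i sin(11*90°))
= 1977326743(cos 270° + i sin 270°)
= -1977326743i


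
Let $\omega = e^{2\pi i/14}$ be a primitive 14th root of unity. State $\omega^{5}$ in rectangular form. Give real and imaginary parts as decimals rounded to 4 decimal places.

ω^5 = e^(2πi·5/14) = e^(i·5π/7)
= cos(5π/7) + i sin(5π/7)
= -0.6235 + 0.7818i


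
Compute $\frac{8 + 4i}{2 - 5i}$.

Multiply numerator and denominator by conjugate (2 + 5i):
= (8 + 4i)(2 + 5i) / (2^2 + (-5)^2)
= (-4 + 48i) / 29
= -4/29 + (48/29)i


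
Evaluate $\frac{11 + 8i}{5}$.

Divisor is real, so divide each part by 5:
= 11/5 + (8/5)i


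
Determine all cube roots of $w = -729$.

|w| = 729, arg(w) = 180°
Root modulus = 729^(1/3) = 9
Root arguments: θ_k = (180° + 360°k)/3 for k = 0, 1, ..., 2
Roots: 9/2 + (9*sqrt(3)/2)i, -9, 9/2 - (9*sqrt(3)/2)i


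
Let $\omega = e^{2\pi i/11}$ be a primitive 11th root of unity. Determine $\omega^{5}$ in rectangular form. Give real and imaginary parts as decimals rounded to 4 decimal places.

ω^5 = e^(2πi·5/11) = e^(i·10π/11)
= cos(10π/11) + i sin(10π/11)
= -0.9595 + 0.2817i


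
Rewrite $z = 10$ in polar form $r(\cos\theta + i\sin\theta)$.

r = |z| = sqrt(a^2 + b^2) = sqrt((10)^2 + (0)^2) = sqrt(100 + 0) = sqrt(100) = 10
b = 0 and a > 0, so z lies on the positive real axis: θ = 0°
z = 10(cos 0° + i sin 0°)


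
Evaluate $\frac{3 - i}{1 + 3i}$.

Multiply numerator and denominator by conjugate (1 - 3i):
= (3 - i)(1 - 3i) / (1^2 + 3^2)
= (-10i) / 10
= -i


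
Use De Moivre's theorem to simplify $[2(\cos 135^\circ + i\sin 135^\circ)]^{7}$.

By De Moivre: z^n = r^n(cos(nθ) + i sin(nθ))
= 2^7(cos(7*135°) + i sin(7*135°))
= 128(cos 225° + i sin 225°)
= -64*sqrt(2) - 64*sqrt(2)i


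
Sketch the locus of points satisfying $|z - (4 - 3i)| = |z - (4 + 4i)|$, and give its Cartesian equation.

|z - z1| = |z - z2| means z is equidistant from z1 and z2,
i.e. the perpendicular bisector of the segment from (4, -3) to (4, 4) (midpoint (4, 1/2)).
With z = x + yi, square both sides:
(x - 4)^2 + (y - (-3))^2 = (x - 4)^2 + (y - 4)^2
The x^2 and y^2 terms cancel: 0x + 14y = 32 - 25 = 7
Simplify: y = 1/2
Locus: Perpendicular bisector of the segment from (4, -3) to (4, 4): the line y = 1/2


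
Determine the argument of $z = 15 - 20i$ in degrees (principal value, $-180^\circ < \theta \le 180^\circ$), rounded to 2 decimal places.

θ = arctan(b/a) = arctan(-20/15) (quadrant-adjusted) = -53.13°


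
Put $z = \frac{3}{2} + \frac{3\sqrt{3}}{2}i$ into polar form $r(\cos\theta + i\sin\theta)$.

r = |z| = sqrt(a^2 + b^2) = sqrt((3/2)^2 + (3*sqrt(3)/2)^2) = sqrt(9/4 + 27/4) = sqrt(9) = 3
θ = arctan(b/a) = arctan(2.5981/1.5) (quadrant-adjusted) = 60°
z = 3(cos 60° + i sin 60°)


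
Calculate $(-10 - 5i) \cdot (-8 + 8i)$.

(a1*a2 - b1*b2) + (a1*b2 + b1*a2)i
= (80 - (-40)) + (-80 + 40)i
= 120 - 40i


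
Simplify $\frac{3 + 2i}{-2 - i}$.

Multiply numerator and denominator by conjugate (-2 + i):
= (3 + 2i)(-2 + i) / ((-2)^2 + (-1)^2)
= (-8 - i) / 5
= -8/5 - (1/5)i


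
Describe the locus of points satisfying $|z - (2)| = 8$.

|z - z0| = r describes a circle centered at z0 with radius r
Here z0 = 2 and r = 8
Locus: Circle centered at (2, 0) with radius 8


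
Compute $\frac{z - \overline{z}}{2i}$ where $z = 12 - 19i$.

z - conjugate(z) = 2bi
(z - conjugate(z))/(2i) = 2bi/(2i) = b = -19


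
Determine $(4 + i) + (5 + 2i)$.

(4 + 5) + (1 + 2)i = 9 + 3i


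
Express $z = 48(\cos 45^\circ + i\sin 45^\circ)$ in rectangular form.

a = r cos θ = 48 * sqrt(2)/2 = 24*sqrt(2)
b = r sin θ = 48 * sqrt(2)/2 = 24*sqrt(2)
z = 24*sqrt(2) + 24*sqrt(2)i


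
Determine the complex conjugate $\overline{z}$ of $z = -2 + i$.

If z = a + bi, then conjugate(z) = a - bi
conjugate(-2 + i) = -2 - i


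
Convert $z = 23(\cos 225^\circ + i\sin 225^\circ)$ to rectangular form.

a = r cos θ = 23 * -sqrt(2)/2 = -23*sqrt(2)/2
b = r sin θ = 23 * -sqrt(2)/2 = -23*sqrt(2)/2
z = -23*sqrt(2)/2 - (23*sqrt(2)/2)i


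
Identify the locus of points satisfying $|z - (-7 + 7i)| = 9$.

|z - z0| = r describes a circle centered at z0 with radius r
Here z0 = -7 + 7i and r = 9
Locus: Circle centered at (-7, 7) with radius 9


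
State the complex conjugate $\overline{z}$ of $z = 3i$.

If z = a + bi, then conjugate(z) = a - bi
conjugate(3i) = -3i


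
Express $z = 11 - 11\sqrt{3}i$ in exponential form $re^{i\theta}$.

r = |z| = sqrt((11)^2 + (-11*sqrt(3))^2) = sqrt(121 + 363) = sqrt(484) = 22
θ = arctan(b/a) = arctan(-19.0526/11) (quadrant-adjusted) = -60° = -π/3
z = 22e^(-i*π/3)


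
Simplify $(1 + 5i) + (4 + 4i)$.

(1 + 4) + (5 + 4)i = 5 + 9i


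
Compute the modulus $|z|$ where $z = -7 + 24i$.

|z| = sqrt(a^2 + b^2) = sqrt((-7)^2 + 24^2) = sqrt(625) = 25


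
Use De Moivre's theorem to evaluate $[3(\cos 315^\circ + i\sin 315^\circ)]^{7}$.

By De Moivre: z^n = r^n(cos(nθ) + i sin(nθ))
= 3^7(cos(7*315°) + i sin(7*315°))
= 2187(cos 45° + i sin 45°)
= 2187*sqrt(2)/2 + (2187*sqrt(2)/2)i


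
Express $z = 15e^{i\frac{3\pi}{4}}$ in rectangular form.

a = r cos θ = 15 * -sqrt(2)/2 = -15*sqrt(2)/2
b = r sin θ = 15 * sqrt(2)/2 = 15*sqrt(2)/2
z = -15*sqrt(2)/2 + (15*sqrt(2)/2)i


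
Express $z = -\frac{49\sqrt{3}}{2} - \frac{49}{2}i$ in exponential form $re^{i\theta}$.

r = |z| = sqrt((-49*sqrt(3)/2)^2 + (-49/2)^2) = sqrt(7203/4 + 2401/4) = sqrt(2401) = 49
θ = arctan(b/a) = arctan(-24.5/-42.4352) (quadrant-adjusted) = 210° = 7π/6
z = 49e^(i*7π/6)


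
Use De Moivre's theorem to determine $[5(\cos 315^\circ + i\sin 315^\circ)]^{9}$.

By De Moivre: z^n = r^n(cos(nθ) + i sin(nθ))
= 5^9(cos(9*315°) + i sin(9*315°))
= 1953125(cos 315° + i sin 315°)
= 1953125*sqrt(2)/2 - (1953125*sqrt(2)/2)i


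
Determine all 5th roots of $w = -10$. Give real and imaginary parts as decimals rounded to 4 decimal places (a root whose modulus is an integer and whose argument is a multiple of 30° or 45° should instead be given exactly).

|w| = 10, arg(w) = 180°
Root modulus = 10^(1/5) ≈ 1.584893
Root arguments: θ_k = (180° + 360°k)/5 for k = 0, 1, ..., 4
Compute each root as (root modulus)(cos θ_k + i sin θ_k) using full-precision intermediates, then round to 4 decimal places.
Roots: 1.2822 + 0.9316i, -0.4898 + 1.5073i, -1.5849, -0.4898 - 1.5073i, 1.2822 - 0.9316i


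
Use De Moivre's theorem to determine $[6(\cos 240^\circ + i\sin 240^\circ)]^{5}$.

By De Moivre: z^n = r^n(cos(nθ) + i sin(nθ))
= 6^5(cos(5*240°) + i sin(5*240°))
= 7776(cos 120° + i sin 120°)
= -3888 + 3888*sqrt(3)i


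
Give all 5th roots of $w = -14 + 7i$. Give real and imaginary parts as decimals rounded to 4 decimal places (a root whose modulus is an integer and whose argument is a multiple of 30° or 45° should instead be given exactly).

|w| = sqrt(245) ≈ 15.652476, arg(w) ≈ 153.434949°
Root modulus = sqrt(245)^(1/5) ≈ 1.733471
Root arguments: θ_k = (arg(w) + 360°k)/5 for k = 0, 1, ..., 4
Compute each root as (root modulus)(cos θ_k + i sin θ_k) using full-precision intermediates, then round to 4 decimal places.
Roots: 1.4907 + 0.8847i, -0.3807 + 1.6911i, -1.7260 + 0.1605i, -0.6860 - 1.5919i, 1.3020 - 1.1444i


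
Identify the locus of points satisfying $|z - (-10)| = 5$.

|z - z0| = r describes a circle centered at z0 with radius r
Here z0 = -10 and r = 5
Locus: Circle centered at (-10, 0) with radius 5


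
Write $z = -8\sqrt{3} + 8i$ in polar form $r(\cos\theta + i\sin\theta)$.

r = |z| = sqrt(a^2 + b^2) = sqrt((-8*sqrt(3))^2 + (8)^2) = sqrt(192 + 64) = sqrt(256) = 16
θ = arctan(b/a) = arctan(8/-13.8564) (quadrant-adjusted) = 150°
z = 16(cos 150° + i sin 150°)


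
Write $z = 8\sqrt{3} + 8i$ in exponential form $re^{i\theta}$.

r = |z| = sqrt((8*sqrt(3))^2 + (8)^2) = sqrt(192 + 64) = sqrt(256) = 16
θ = arctan(b/a) = arctan(8/13.8564) (quadrant-adjusted) = 30° = π/6
z = 16e^(i*π/6)


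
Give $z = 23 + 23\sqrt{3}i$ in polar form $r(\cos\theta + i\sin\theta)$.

r = |z| = sqrt(a^2 + b^2) = sqrt((23)^2 + (23*sqrt(3))^2) = sqrt(529 + 1587) = sqrt(2116) = 46
θ = arctan(b/a) = arctan(39.8372/23) (quadrant-adjusted) = 60°
z = 46(cos 60° + i sin 60°)


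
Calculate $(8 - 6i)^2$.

(a + bi)^2 = a^2 - b^2 + 2abi
= 8^2 - (-6)^2 + 2*8*(-6)i
= 28 - 96i


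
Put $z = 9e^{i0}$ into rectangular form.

a = r cos θ = 9 * 1 = 9
b = r sin θ = 9 * 0 = 0
z = 9


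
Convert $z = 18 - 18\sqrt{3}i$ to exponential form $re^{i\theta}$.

r = |z| = sqrt((18)^2 + (-18*sqrt(3))^2) = sqrt(324 + 972) = sqrt(1296) = 36
θ = arctan(b/a) = arctan(-31.1769/18) (quadrant-adjusted) = -60° = -π/3
z = 36e^(-i*π/3)


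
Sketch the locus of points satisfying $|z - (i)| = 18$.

|z - z0| = r describes a circle centered at z0 with radius r
Here z0 = i and r = 18
Locus: Circle centered at (0, 1) with radius 18


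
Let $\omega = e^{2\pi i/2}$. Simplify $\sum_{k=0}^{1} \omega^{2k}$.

Since 2 divides 2, ω^2 = (ω^2)^1 = 1^1 = 1, so every term is 1.
Sum = 2 · 1 = 2


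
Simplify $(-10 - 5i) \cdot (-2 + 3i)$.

(a1*a2 - b1*b2) + (a1*b2 + b1*a2)i
= (20 - (-15)) + (-30 + 10)i
= 35 - 20i


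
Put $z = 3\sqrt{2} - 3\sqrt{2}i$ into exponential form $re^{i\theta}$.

r = |z| = sqrt((3*sqrt(2))^2 + (-3*sqrt(2))^2) = sqrt(18 + 18) = sqrt(36) = 6
θ = arctan(b/a) = arctan(-4.2426/4.2426) (quadrant-adjusted) = -45° = -π/4
z = 6e^(-i*π/4)


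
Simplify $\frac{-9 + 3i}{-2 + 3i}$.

Multiply numerator and denominator by conjugate (-2 - 3i):
= (-9 + 3i)(-2 - 3i) / ((-2)^2 + 3^2)
= (27 + 21i) / 13
= 27/13 + (21/13)i


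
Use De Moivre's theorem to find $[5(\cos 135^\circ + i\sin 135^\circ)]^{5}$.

By De Moivre: z^n = r^n(cos(nθ) + i sin(nθ))
= 5^5(cos(5*135°) + i sin(5*135°))
= 3125(cos 315° + i sin 315°)
= 3125*sqrt(2)/2 - (3125*sqrt(2)/2)i


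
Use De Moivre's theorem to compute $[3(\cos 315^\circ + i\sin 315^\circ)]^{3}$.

By De Moivre: z^n = r^n(cos(nθ) + i sin(nθ))
= 3^3(cos(3*315°) + i sin(3*315°))
= 27(cos 225° + i sin 225°)
= -27*sqrt(2)/2 - (27*sqrt(2)/2)i


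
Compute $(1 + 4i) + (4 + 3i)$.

(1 + 4) + (4 + 3)i = 5 + 7i


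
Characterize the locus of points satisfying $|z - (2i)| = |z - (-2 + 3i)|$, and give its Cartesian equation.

|z - z1| = |z - z2| means z is equidistant from z1 and z2,
i.e. the perpendicular bisector of the segment from (0, 2) to (-2, 3) (midpoint (-1, 5/2)).
With z = x + yi, square both sides:
(x - 0)^2 + (y - 2)^2 = (x - (-2))^2 + (y - 3)^2
The x^2 and y^2 terms cancel: -4x + 2y = 13 - 4 = 9
Simplify: 4x - 2y = -9
Locus: Perpendicular bisector of the segment from (0, 2) to (-2, 3): the line 4x - 2y = -9


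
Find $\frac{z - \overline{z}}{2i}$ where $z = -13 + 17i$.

z - conjugate(z) = 2bi
(z - conjugate(z))/(2i) = 2bi/(2i) = b = 17


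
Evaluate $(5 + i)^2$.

(a + bi)^2 = a^2 - b^2 + 2abi
= 5^2 - 1^2 + 2*5*1i
= 24 + 10i


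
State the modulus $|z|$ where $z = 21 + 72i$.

|z| = sqrt(a^2 + b^2) = sqrt(21^2 + 72^2) = sqrt(5625) = 75


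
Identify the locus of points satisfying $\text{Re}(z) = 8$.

Re(z) = x where z = x + yi; the equation x = 8 is satisfied by all points with that x-coordinate
Locus: Vertical line x = 8


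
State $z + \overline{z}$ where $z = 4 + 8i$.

z + conjugate(z) = (a + bi) + (a - bi) = 2a
= 2 * 4 = 8


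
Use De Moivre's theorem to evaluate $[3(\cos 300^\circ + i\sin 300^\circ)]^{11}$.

By De Moivre: z^n = r^n(cos(nθ) + i sin(nθ))
= 3^11(cos(11*300°) + i sin(11*300°))
= 177147(cos 60° + i sin 60°)
= 177147/2 + (177147*sqrt(3)/2)i


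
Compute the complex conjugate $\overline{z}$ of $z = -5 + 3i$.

If z = a + bi, then conjugate(z) = a - bi
conjugate(-5 + 3i) = -5 - 3i


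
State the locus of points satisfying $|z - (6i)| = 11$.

|z - z0| = r describes a circle centered at z0 with radius r
Here z0 = 6i and r = 11
Locus: Circle centered at (0, 6) with radius 11


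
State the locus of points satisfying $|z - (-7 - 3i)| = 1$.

|z - z0| = r describes a circle centered at z0 with radius r
Here z0 = -7 - 3i and r = 1
Locus: Circle centered at (-7, -3) with radius 1


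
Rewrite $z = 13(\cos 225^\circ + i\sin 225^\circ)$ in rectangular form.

a = r cos θ = 13 * -sqrt(2)/2 = -13*sqrt(2)/2
b = r sin θ = 13 * -sqrt(2)/2 = -13*sqrt(2)/2
z = -13*sqrt(2)/2 - (13*sqrt(2)/2)i


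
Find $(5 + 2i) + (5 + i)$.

(5 + 5) + (2 + 1)i = 10 + 3i


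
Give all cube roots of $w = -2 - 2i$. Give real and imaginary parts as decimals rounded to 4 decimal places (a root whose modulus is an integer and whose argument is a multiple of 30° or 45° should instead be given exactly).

|w| = sqrt(8) ≈ 2.828427, arg(w) = 225°
Root modulus = sqrt(8)^(1/3) ≈ 1.414214
Root arguments: θ_k = (225° + 360°k)/3 for k = 0, 1, ..., 2
Compute each root as (root modulus)(cos θ_k + i sin θ_k) using full-precision intermediates, then round to 4 decimal places.
Roots: 0.3660 + 1.3660i, -1.3660 - 0.3660i, 1.0000 - 1.0000i


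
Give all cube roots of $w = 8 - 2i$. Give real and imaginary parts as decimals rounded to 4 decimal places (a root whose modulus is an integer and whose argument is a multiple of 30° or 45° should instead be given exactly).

|w| = sqrt(68) ≈ 8.246211, arg(w) ≈ 345.963757°
Root modulus = sqrt(68)^(1/3) ≈ 2.020311
Root arguments: θ_k = (arg(w) + 360°k)/3 for k = 0, 1, ..., 2
Compute each root as (root modulus)(cos θ_k + i sin θ_k) using full-precision intermediates, then round to 4 decimal places.
Roots: -0.8641 + 1.8262i, -1.1495 - 1.6614i, 2.0136 - 0.1648i


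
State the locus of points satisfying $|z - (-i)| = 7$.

|z - z0| = r describes a circle centered at z0 with radius r
Here z0 = -i and r = 7
Locus: Circle centered at (0, -1) with radius 7


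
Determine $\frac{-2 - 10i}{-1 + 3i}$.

Multiply numerator and denominator by conjugate (-1 - 3i):
= (-2 - 10i)(-1 - 3i) / ((-1)^2 + 3^2)
= (-28 + 16i) / 10
Divide through by 2: (-14 + 8i) / 5
= -14/5 + (8/5)i


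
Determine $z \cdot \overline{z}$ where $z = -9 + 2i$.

z * conjugate(z) = |z|^2 = a^2 + b^2
= (-9)^2 + 2^2 = 85


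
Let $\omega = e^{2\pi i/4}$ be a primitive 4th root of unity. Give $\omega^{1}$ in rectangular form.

ω^1 = e^(2πi·1/4) = e^(i·1π/2)
= cos(1π/2) + i sin(1π/2)
= i


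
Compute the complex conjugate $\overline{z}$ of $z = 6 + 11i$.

If z = a + bi, then conjugate(z) = a - bi
conjugate(6 + 11i) = 6 - 11i


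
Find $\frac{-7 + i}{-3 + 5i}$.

Multiply numerator and denominator by conjugate (-3 - 5i):
= (-7 + i)(-3 - 5i) / ((-3)^2 + 5^2)
= (26 + 32i) / 34
Divide through by 2: (13 + 16i) / 17
= 13/17 + (16/17)i


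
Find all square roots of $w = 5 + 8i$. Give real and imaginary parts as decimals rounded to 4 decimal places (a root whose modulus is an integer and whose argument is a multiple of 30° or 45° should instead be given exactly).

|w| = sqrt(89) ≈ 9.433981, arg(w) ≈ 57.994617°
Root modulus = sqrt(89)^(1/2) ≈ 3.071479
Root arguments: θ_k = (arg(w) + 360°k)/2 for k = 0, 1, ..., 1
Compute each root as (root modulus)(cos θ_k + i sin θ_k) using full-precision intermediates, then round to 4 decimal places.
Roots: 2.6864 + 1.4890i, -2.6864 - 1.4890i


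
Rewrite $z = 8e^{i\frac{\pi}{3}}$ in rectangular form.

a = r cos θ = 8 * 1/2 = 4
b = r sin θ = 8 * sqrt(3)/2 = 4*sqrt(3)
z = 4 + 4*sqrt(3)i


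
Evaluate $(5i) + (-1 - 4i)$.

(0 + (-1)) + (5 + (-4))i = -1 + i


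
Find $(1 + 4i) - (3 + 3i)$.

(1 - 3) + (4 - 3)i = -2 + i


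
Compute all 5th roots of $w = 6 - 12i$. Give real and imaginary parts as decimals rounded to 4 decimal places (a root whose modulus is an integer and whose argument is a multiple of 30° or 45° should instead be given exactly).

|w| = sqrt(180) ≈ 13.416408, arg(w) ≈ 296.565051°
Root modulus = sqrt(180)^(1/5) ≈ 1.680843
Root arguments: θ_k = (arg(w) + 360°k)/5 for k = 0, 1, ..., 4
Compute each root as (root modulus)(cos θ_k + i sin θ_k) using full-precision intermediates, then round to 4 decimal places.
Roots: 0.8578 + 1.4455i, -1.1096 + 1.2625i, -1.5436 - 0.6652i, 0.1556 - 1.6736i, 1.6398 - 0.3692i


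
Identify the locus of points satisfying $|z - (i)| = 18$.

|z - z0| = r describes a circle centered at z0 with radius r
Here z0 = i and r = 18
Locus: Circle centered at (0, 1) with radius 18


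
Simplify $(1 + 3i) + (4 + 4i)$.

(1 + 4) + (3 + 4)i = 5 + 7i


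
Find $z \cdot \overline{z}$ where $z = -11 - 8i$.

z * conjugate(z) = |z|^2 = a^2 + b^2
= (-11)^2 + (-8)^2 = 185


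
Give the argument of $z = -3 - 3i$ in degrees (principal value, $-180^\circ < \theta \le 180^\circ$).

θ = arctan(b/a) = arctan(-3/-3) (quadrant-adjusted) = -135°


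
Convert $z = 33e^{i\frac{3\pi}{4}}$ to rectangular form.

a = r cos θ = 33 * -sqrt(2)/2 = -33*sqrt(2)/2
b = r sin θ = 33 * sqrt(2)/2 = 33*sqrt(2)/2
z = -33*sqrt(2)/2 + (33*sqrt(2)/2)i


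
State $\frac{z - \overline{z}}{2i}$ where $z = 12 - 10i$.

z - conjugate(z) = 2bi
(z - conjugate(z))/(2i) = 2bi/(2i) = b = -10


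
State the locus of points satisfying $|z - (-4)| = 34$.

|z - z0| = r describes a circle centered at z0 with radius r
Here z0 = -4 and r = 34
Locus: Circle centered at (-4, 0) with radius 34


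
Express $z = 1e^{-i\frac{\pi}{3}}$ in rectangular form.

a = r cos θ = 1 * 1/2 = 1/2
b = r sin θ = 1 * -sqrt(3)/2 = -sqrt(3)/2
z = 1/2 - (sqrt(3)/2)i


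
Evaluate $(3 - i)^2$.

(a + bi)^2 = a^2 - b^2 + 2abi
= 3^2 - (-1)^2 + 2*3*(-1)i
= 8 - 6i


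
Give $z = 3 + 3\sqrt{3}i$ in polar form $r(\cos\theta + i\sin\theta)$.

r = |z| = sqrt(a^2 + b^2) = sqrt((3)^2 + (3*sqrt(3))^2) = sqrt(9 + 27) = sqrt(36) = 6
θ = arctan(b/a) = arctan(5.1962/3) (quadrant-adjusted) = 60°
z = 6(cos 60° + i sin 60°)


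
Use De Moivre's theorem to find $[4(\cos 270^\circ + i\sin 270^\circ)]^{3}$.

By De Moivre: z^n = r^n(cos(nθ) + i sin(nθ))
= 4^3(cos(3*270°) + i sin(3*270°))
= 64(cos 90° + i sin 90°)
= 64i


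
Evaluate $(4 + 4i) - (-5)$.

(4 - (-5)) + (4 - 0)i = 9 + 4i


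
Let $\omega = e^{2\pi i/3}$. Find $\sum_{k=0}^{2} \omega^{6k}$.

Since 3 divides 6, ω^6 = (ω^3)^2 = 1^2 = 1, so every term is 1.
Sum = 3 · 1 = 3


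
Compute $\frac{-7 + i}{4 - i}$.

Multiply numerator and denominator by conjugate (4 + i):
= (-7 + i)(4 + i) / (4^2 + (-1)^2)
= (-29 - 3i) / 17
= -29/17 - (3/17)i


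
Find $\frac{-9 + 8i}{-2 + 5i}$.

Multiply numerator and denominator by conjugate (-2 - 5i):
= (-9 + 8i)(-2 - 5i) / ((-2)^2 + 5^2)
= (58 + 29i) / 29
= 2 + i


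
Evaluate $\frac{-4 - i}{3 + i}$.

Multiply numerator and denominator by conjugate (3 - i):
= (-4 - i)(3 - i) / (3^2 + 1^2)
= (-13 + i) / 10
= -13/10 + (1/10)i


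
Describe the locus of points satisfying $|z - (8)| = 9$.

|z - z0| = r describes a circle centered at z0 with radius r
Here z0 = 8 and r = 9
Locus: Circle centered at (8, 0) with radius 9


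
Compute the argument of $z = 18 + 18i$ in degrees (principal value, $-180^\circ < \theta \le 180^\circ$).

θ = arctan(b/a) = arctan(18/18) (quadrant-adjusted) = 45°


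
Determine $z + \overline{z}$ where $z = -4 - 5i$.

z + conjugate(z) = (a + bi) + (a - bi) = 2a
= 2 * (-4) = -8


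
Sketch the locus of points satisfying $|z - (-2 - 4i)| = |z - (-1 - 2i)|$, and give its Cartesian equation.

|z - z1| = |z - z2| means z is equidistant from z1 and z2,
i.e. the perpendicular bisector of the segment from (-2, -4) to (-1, -2) (midpoint (-3/2, -3)).
With z = x + yi, square both sides:
(x - (-2))^2 + (y - (-4))^2 = (x - (-1))^2 + (y - (-2))^2
The x^2 and y^2 terms cancel: 2x + 4y = 5 - 20 = -15
Simplify: 2x + 4y = -15
Locus: Perpendicular bisector of the segment from (-2, -4) to (-1, -2): the line 2x + 4y = -15


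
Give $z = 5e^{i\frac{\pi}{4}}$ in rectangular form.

a = r cos θ = 5 * sqrt(2)/2 = 5*sqrt(2)/2
b = r sin θ = 5 * sqrt(2)/2 = 5*sqrt(2)/2
z = 5*sqrt(2)/2 + (5*sqrt(2)/2)i


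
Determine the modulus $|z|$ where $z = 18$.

|z| = sqrt(a^2 + b^2) = sqrt(18^2 + 0^2) = sqrt(324) = 18


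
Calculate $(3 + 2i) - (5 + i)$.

(3 - 5) + (2 - 1)i = -2 + i


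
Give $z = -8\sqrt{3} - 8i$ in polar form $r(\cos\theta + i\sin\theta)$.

r = |z| = sqrt(a^2 + b^2) = sqrt((-8*sqrt(3))^2 + (-8)^2) = sqrt(192 + 64) = sqrt(256) = 16
θ = arctan(b/a) = arctan(-8/-13.8564) (quadrant-adjusted) = 210°
z = 16(cos 210° + i sin 210°)


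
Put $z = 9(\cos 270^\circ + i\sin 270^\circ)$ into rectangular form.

a = r cos θ = 9 * 0 = 0
b = r sin θ = 9 * -1 = -9
z = -9i


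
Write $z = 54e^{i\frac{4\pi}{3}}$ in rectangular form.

a = r cos θ = 54 * -1/2 = -27
b = r sin θ = 54 * -sqrt(3)/2 = -27*sqrt(3)
z = -27 - 27*sqrt(3)i


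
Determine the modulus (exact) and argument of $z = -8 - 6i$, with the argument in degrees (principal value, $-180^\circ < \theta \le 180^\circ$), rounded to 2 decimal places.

|z| = sqrt((-8)^2 + (-6)^2) = 10
arg(z) = arctan(b/a) = arctan(-6/-8) (quadrant-adjusted) = -143.13°


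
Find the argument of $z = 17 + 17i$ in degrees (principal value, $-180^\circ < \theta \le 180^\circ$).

θ = arctan(b/a) = arctan(17/17) (quadrant-adjusted) = 45°


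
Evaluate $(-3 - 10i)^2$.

(a + bi)^2 = a^2 - b^2 + 2abi
= (-3)^2 - (-10)^2 + 2*(-3)*(-10)i
= -91 + 60i


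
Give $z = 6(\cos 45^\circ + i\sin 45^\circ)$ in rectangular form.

a = r cos θ = 6 * sqrt(2)/2 = 3*sqrt(2)
b = r sin θ = 6 * sqrt(2)/2 = 3*sqrt(2)
z = 3*sqrt(2) + 3*sqrt(2)i


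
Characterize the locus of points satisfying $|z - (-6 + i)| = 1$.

|z - z0| = r describes a circle centered at z0 with radius r
Here z0 = -6 + i and r = 1
Locus: Circle centered at (-6, 1) with radius 1


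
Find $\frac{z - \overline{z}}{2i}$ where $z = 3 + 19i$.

z - conjugate(z) = 2bi
(z - conjugate(z))/(2i) = 2bi/(2i) = b = 19


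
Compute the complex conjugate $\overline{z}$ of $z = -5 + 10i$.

If z = a + bi, then conjugate(z) = a - bi
conjugate(-5 + 10i) = -5 - 10i


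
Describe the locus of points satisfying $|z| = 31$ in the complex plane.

|z| = 31 means sqrt(x^2 + y^2) = 31
This is a circle of radius 31 centered at the origin


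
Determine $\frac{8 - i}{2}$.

Divisor is real, so divide each part by 2:
= 4 - (1/2)i


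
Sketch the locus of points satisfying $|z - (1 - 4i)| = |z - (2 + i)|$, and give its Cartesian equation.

|z - z1| = |z - z2| means z is equidistant from z1 and z2,
i.e. the perpendicular bisector of the segment from (1, -4) to (2, 1) (midpoint (3/2, -3/2)).
With z = x + yi, square both sides:
(x - 1)^2 + (y - (-4))^2 = (x - 2)^2 + (y - 1)^2
The x^2 and y^2 terms cancel: 2x + 10y = 5 - 17 = -12
Simplify: x + 5y = -6
Locus: Perpendicular bisector of the segment from (1, -4) to (2, 1): the line x + 5y = -6


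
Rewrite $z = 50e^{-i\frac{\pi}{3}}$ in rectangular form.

a = r cos θ = 50 * 1/2 = 25
b = r sin θ = 50 * -sqrt(3)/2 = -25*sqrt(3)
z = 25 - 25*sqrt(3)i


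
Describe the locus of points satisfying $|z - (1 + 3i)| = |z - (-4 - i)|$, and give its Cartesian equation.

|z - z1| = |z - z2| means z is equidistant from z1 and z2,
i.e. the perpendicular bisector of the segment from (1, 3) to (-4, -1) (midpoint (-3/2, 1)).
With z = x + yi, square both sides:
(x - 1)^2 + (y - 3)^2 = (x - (-4))^2 + (y - (-1))^2
The x^2 and y^2 terms cancel: -10x + (-8)y = 17 - 10 = 7
Simplify: 10x + 8y = -7
Locus: Perpendicular bisector of the segment from (1, 3) to (-4, -1): the line 10x + 8y = -7


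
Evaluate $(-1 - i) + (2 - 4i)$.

(-1 + 2) + (-1 + (-4))i = 1 - 5i


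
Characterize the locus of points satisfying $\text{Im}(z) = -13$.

Im(z) = y where z = x + yi; the equation y = -13 is satisfied by all points with that y-coordinate
Locus: Horizontal line y = -13


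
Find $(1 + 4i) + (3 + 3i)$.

(1 + 3) + (4 + 3)i = 4 + 7i


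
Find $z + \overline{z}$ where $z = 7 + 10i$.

z + conjugate(z) = (a + bi) + (a - bi) = 2a
= 2 * 7 = 14


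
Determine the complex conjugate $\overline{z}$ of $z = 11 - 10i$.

If z = a + bi, then conjugate(z) = a - bi
conjugate(11 - 10i) = 11 + 10i


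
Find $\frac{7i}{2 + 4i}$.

Multiply numerator and denominator by conjugate (2 - 4i):
= (7i)(2 - 4i) / (2^2 + 4^2)
= (28 + 14i) / 20
Divide through by 2: (14 + 7i) / 10
= 7/5 + (7/10)i


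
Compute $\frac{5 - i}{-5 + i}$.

Multiply numerator and denominator by conjugate (-5 - i):
= (5 - i)(-5 - i) / ((-5)^2 + 1^2)
= (-26) / 26
= -1


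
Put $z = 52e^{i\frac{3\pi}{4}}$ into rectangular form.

a = r cos θ = 52 * -sqrt(2)/2 = -26*sqrt(2)
b = r sin θ = 52 * sqrt(2)/2 = 26*sqrt(2)
z = -26*sqrt(2) + 26*sqrt(2)i


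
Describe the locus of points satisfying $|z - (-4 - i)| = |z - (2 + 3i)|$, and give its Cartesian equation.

|z - z1| = |z - z2| means z is equidistant from z1 and z2,
i.e. the perpendicular bisector of the segment from (-4, -1) to (2, 3) (midpoint (-1, 1)).
With z = x + yi, square both sides:
(x - (-4))^2 + (y - (-1))^2 = (x - 2)^2 + (y - 3)^2
The x^2 and y^2 terms cancel: 12x + 8y = 13 - 17 = -4
Simplify: 3x + 2y = -1
Locus: Perpendicular bisector of the segment from (-4, -1) to (2, 3): the line 3x + 2y = -1


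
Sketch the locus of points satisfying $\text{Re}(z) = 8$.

Re(z) = x where z = x + yi; the equation x = 8 is satisfied by all points with that x-coordinate
Locus: Vertical line x = 8


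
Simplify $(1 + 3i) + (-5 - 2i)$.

(1 + (-5)) + (3 + (-2))i = -4 + i


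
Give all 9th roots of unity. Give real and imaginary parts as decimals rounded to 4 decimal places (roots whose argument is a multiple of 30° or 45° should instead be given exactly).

ω_k = e^(2πik/9) = cos(2πk/9) + i sin(2πk/9) for k = 0, 1, ..., 8
Roots: 1, 0.7660 + 0.6428i, 0.1736 + 0.9848i, -1/2 + (sqrt(3)/2)i, -0.9397 + 0.3420i, -0.9397 - 0.3420i, -1/2 - (sqrt(3)/2)i, 0.1736 - 0.9848i, 0.7660 - 0.6428i


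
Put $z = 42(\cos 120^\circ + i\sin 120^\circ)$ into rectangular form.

a = r cos θ = 42 * -1/2 = -21
b = r sin θ = 42 * sqrt(3)/2 = 21*sqrt(3)
z = -21 + 21*sqrt(3)i


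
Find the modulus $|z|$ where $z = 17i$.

|z| = sqrt(a^2 + b^2) = sqrt(0^2 + 17^2) = sqrt(289) = 17


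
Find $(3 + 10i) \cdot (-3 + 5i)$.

(a1*a2 - b1*b2) + (a1*b2 + b1*a2)i
= (-9 - 50) + (15 + (-30))i
= -59 - 15i


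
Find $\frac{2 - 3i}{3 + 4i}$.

Multiply numerator and denominator by conjugate (3 - 4i):
= (2 - 3i)(3 - 4i) / (3^2 + 4^2)
= (-6 - 17i) / 25
= -6/25 - (17/25)i


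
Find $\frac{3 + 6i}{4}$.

Divisor is real, so divide each part by 4:
= 3/4 + (3/2)i


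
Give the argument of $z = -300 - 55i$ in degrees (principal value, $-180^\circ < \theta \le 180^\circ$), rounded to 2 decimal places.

θ = arctan(b/a) = arctan(-55/-300) (quadrant-adjusted) = -169.61°


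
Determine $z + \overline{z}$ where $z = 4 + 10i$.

z + conjugate(z) = (a + bi) + (a - bi) = 2a
= 2 * 4 = 8


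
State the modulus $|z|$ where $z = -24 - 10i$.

|z| = sqrt(a^2 + b^2) = sqrt((-24)^2 + (-10)^2) = sqrt(676) = 26


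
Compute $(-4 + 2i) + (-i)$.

(-4 + 0) + (2 + (-1))i = -4 + i


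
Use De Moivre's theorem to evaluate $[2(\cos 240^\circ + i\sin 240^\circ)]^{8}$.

By De Moivre: z^n = r^n(cos(nθ) + i sin(nθ))
= 2^8(cos(8*240°) + i sin(8*240°))
= 256(cos 120° + i sin 120°)
= -128 + 128*sqrt(3)i


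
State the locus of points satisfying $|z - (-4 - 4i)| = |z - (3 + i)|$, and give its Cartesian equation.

|z - z1| = |z - z2| means z is equidistant from z1 and z2,
i.e. the perpendicular bisector of the segment from (-4, -4) to (3, 1) (midpoint (-1/2, -3/2)).
With z = x + yi, square both sides:
(x - (-4))^2 + (y - (-4))^2 = (x - 3)^2 + (y - 1)^2
The x^2 and y^2 terms cancel: 14x + 10y = 10 - 32 = -22
Simplify: 7x + 5y = -11
Locus: Perpendicular bisector of the segment from (-4, -4) to (3, 1): the line 7x + 5y = -11


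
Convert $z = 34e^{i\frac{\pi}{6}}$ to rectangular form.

a = r cos θ = 34 * sqrt(3)/2 = 17*sqrt(3)
b = r sin θ = 34 * 1/2 = 17
z = 17*sqrt(3) + 17i


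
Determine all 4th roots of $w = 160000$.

|w| = 160000, arg(w) = 0°
Root modulus = 160000^(1/4) = 20
Root arguments: θ_k = (0° + 360°k)/4 for k = 0, 1, ..., 3
Roots: 20, 20i, -20, -20i


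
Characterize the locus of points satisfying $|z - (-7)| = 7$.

|z - z0| = r describes a circle centered at z0 with radius r
Here z0 = -7 and r = 7
Locus: Circle centered at (-7, 0) with radius 7


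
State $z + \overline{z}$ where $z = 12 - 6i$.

z + conjugate(z) = (a + bi) + (a - bi) = 2a
= 2 * 12 = 24


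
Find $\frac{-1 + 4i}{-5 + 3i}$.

Multiply numerator and denominator by conjugate (-5 - 3i):
= (-1 + 4i)(-5 - 3i) / ((-5)^2 + 3^2)
= (17 - 17i) / 34
Divide through by 17: (1 - i) / 2
= 1/2 - (1/2)i


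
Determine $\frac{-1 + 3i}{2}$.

Divisor is real, so divide each part by 2:
= -1/2 + (3/2)i


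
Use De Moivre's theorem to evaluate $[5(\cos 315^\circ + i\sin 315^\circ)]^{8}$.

By De Moivre: z^n = r^n(cos(nθ) + i sin(nθ))
= 5^8(cos(8*315°) + i sin(8*315°))
= 390625(cos 0° + i sin 0°)
= 390625


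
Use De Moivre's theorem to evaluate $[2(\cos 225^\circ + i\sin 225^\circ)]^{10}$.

By De Moivre: z^n = r^n(cos(nθ) + i sin(nθ))
= 2^10(cos(10*225°) + i sin(10*225°))
= 1024(cos 90° + i sin 90°)
= 1024i


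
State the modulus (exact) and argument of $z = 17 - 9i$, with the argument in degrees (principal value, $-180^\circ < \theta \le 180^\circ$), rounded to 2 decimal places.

|z| = sqrt(17^2 + (-9)^2) = sqrt(370)
arg(z) = arctan(b/a) = arctan(-9/17) (quadrant-adjusted) = -27.90°


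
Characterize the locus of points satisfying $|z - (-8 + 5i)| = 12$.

|z - z0| = r describes a circle centered at z0 with radius r
Here z0 = -8 + 5i and r = 12
Locus: Circle centered at (-8, 5) with radius 12


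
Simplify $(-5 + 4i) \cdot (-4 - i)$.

(a1*a2 - b1*b2) + (a1*b2 + b1*a2)i
= (20 - (-4)) + (5 + (-16))i
= 24 - 11i


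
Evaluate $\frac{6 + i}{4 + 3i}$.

Multiply numerator and denominator by conjugate (4 - 3i):
= (6 + i)(4 - 3i) / (4^2 + 3^2)
= (27 - 14i) / 25
= 27/25 - (14/25)i


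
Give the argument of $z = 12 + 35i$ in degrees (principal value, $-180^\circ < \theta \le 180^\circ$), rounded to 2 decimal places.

θ = arctan(b/a) = arctan(35/12) (quadrant-adjusted) = 71.08°


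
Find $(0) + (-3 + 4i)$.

(0 + (-3)) + (0 + 4)i = -3 + 4i


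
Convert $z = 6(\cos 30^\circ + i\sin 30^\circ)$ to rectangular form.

a = r cos θ = 6 * sqrt(3)/2 = 3*sqrt(3)
b = r sin θ = 6 * 1/2 = 3
z = 3*sqrt(3) + 3i


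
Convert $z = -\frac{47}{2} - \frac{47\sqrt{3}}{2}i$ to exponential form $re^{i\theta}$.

r = |z| = sqrt((-47/2)^2 + (-47*sqrt(3)/2)^2) = sqrt(2209/4 + 6627/4) = sqrt(2209) = 47
θ = arctan(b/a) = arctan(-40.7032/-23.5) (quadrant-adjusted) = -120° = -2π/3
z = 47e^(-i*2π/3)


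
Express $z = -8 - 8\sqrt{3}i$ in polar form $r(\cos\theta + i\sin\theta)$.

r = |z| = sqrt(a^2 + b^2) = sqrt((-8)^2 + (-8*sqrt(3))^2) = sqrt(64 + 192) = sqrt(256) = 16
θ = arctan(b/a) = arctan(-13.8564/-8) (quadrant-adjusted) = 240°
z = 16(cos 240° + i sin 240°)


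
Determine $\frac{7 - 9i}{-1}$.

Divisor is real, so divide each part by -1:
= -7 + 9i


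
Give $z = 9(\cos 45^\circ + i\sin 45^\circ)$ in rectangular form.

a = r cos θ = 9 * sqrt(2)/2 = 9*sqrt(2)/2
b = r sin θ = 9 * sqrt(2)/2 = 9*sqrt(2)/2
z = 9*sqrt(2)/2 + (9*sqrt(2)/2)i


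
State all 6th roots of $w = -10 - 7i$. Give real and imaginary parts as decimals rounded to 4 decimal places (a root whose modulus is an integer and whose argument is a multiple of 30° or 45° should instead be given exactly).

|w| = sqrt(149) ≈ 12.206556, arg(w) ≈ 214.992020°
Root modulus = sqrt(149)^(1/6) ≈ 1.517396
Root arguments: θ_k = (arg(w) + 360°k)/6 for k = 0, 1, ..., 5
Compute each root as (root modulus)(cos θ_k + i sin θ_k) using full-precision intermediates, then round to 4 decimal places.
Roots: 1.2302 + 0.8883i, -0.1542 + 1.5095i, -1.3844 + 0.6212i, -1.2302 - 0.8883i, 0.1542 - 1.5095i, 1.3844 - 0.6212i


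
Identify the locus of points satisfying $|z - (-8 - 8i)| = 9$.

|z - z0| = r describes a circle centered at z0 with radius r
Here z0 = -8 - 8i and r = 9
Locus: Circle centered at (-8, -8) with radius 9


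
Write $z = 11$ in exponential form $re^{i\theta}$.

r = |z| = sqrt((11)^2 + (0)^2) = sqrt(121 + 0) = sqrt(121) = 11
b = 0 and a > 0, so z lies on the positive real axis: θ = 0
z = 11e^(i*0) = 11


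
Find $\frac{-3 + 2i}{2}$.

Divisor is real, so divide each part by 2:
= -3/2 + i


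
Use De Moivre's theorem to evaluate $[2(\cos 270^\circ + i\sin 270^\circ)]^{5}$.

By De Moivre: z^n = r^n(cos(nθ) + i sin(nθ))
= 2^5(cos(5*270°) + i sin(5*270°))
= 32(cos 270° + i sin 270°)
= -32i


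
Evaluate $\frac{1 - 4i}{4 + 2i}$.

Multiply numerator and denominator by conjugate (4 - 2i):
= (1 - 4i)(4 - 2i) / (4^2 + 2^2)
= (-4 - 18i) / 20
Divide through by 2: (-2 - 9i) / 10
= -1/5 - (9/10)i


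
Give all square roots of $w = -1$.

|w| = 1, arg(w) = 180°
Root modulus = 1^(1/2) = 1
Root arguments: θ_k = (180° + 360°k)/2 for k = 0, 1, ..., 1
Roots: i, -i


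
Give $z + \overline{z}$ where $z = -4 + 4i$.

z + conjugate(z) = (a + bi) + (a - bi) = 2a
= 2 * (-4) = -8


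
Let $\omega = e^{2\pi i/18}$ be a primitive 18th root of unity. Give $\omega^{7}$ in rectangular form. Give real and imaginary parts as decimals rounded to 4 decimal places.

ω^7 = e^(2πi·7/18) = e^(i·7π/9)
= cos(7π/9) + i sin(7π/9)
= -0.7660 + 0.6428i


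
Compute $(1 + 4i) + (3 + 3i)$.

(1 + 3) + (4 + 3)i = 4 + 7i


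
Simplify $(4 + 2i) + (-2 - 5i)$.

(4 + (-2)) + (2 + (-5))i = 2 - 3i


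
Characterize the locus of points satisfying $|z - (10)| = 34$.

|z - z0| = r describes a circle centered at z0 with radius r
Here z0 = 10 and r = 34
Locus: Circle centered at (10, 0) with radius 34


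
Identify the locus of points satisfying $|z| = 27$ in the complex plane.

|z| = 27 means sqrt(x^2 + y^2) = 27
This is a circle of radius 27 centered at the origin


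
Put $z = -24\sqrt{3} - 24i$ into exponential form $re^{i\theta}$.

r = |z| = sqrt((-24*sqrt(3))^2 + (-24)^2) = sqrt(1728 + 576) = sqrt(2304) = 48
θ = arctan(b/a) = arctan(-24/-41.5692) (quadrant-adjusted) = 210° = 7π/6
z = 48e^(i*7π/6)


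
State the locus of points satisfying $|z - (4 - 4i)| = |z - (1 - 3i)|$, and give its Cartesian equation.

|z - z1| = |z - z2| means z is equidistant from z1 and z2,
i.e. the perpendicular bisector of the segment from (4, -4) to (1, -3) (midpoint (5/2, -7/2)).
With z = x + yi, square both sides:
(x - 4)^2 + (y - (-4))^2 = (x - 1)^2 + (y - (-3))^2
The x^2 and y^2 terms cancel: -6x + 2y = 10 - 32 = -22
Simplify: 3x - y = 11
Locus: Perpendicular bisector of the segment from (4, -4) to (1, -3): the line 3x - y = 11


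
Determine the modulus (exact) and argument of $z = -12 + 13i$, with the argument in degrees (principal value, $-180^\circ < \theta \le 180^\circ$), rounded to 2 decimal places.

|z| = sqrt((-12)^2 + 13^2) = sqrt(313)
arg(z) = arctan(b/a) = arctan(13/-12) (quadrant-adjusted) = 132.71°


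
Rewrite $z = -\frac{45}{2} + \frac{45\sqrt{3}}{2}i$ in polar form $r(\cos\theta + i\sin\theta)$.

r = |z| = sqrt(a^2 + b^2) = sqrt((-45/2)^2 + (45*sqrt(3)/2)^2) = sqrt(2025/4 + 6075/4) = sqrt(2025) = 45
θ = arctan(b/a) = arctan(38.9711/-22.5) (quadrant-adjusted) = 120°
z = 45(cos 120° + i sin 120°)


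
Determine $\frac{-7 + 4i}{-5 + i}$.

Multiply numerator and denominator by conjugate (-5 - i):
= (-7 + 4i)(-5 - i) / ((-5)^2 + 1^2)
= (39 - 13i) / 26
Divide through by 13: (3 - i) / 2
= 3/2 - (1/2)i


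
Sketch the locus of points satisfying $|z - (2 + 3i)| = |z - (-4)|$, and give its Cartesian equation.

|z - z1| = |z - z2| means z is equidistant from z1 and z2,
i.e. the perpendicular bisector of the segment from (2, 3) to (-4, 0) (midpoint (-1, 3/2)).
With z = x + yi, square both sides:
(x - 2)^2 + (y - 3)^2 = (x - (-4))^2 + (y - 0)^2
The x^2 and y^2 terms cancel: -12x + (-6)y = 16 - 13 = 3
Simplify: 4x + 2y = -1
Locus: Perpendicular bisector of the segment from (2, 3) to (-4, 0): the line 4x + 2y = -1


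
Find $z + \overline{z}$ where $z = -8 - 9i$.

z + conjugate(z) = (a + bi) + (a - bi) = 2a
= 2 * (-8) = -16


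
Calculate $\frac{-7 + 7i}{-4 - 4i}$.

Multiply numerator and denominator by conjugate (-4 + 4i):
= (-7 + 7i)(-4 + 4i) / ((-4)^2 + (-4)^2)
= (-56i) / 32
Divide through by 8: (-7i) / 4
= 0 - (7/4)i


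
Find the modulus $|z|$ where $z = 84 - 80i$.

|z| = sqrt(a^2 + b^2) = sqrt(84^2 + (-80)^2) = sqrt(13456) = 116


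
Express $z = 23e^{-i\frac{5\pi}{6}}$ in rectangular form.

a = r cos θ = 23 * -sqrt(3)/2 = -23*sqrt(3)/2
b = r sin θ = 23 * -1/2 = -23/2
z = -23*sqrt(3)/2 - (23/2)i


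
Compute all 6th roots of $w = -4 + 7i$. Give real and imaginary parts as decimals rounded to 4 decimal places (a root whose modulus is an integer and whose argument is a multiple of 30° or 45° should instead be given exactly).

|w| = sqrt(65) ≈ 8.062258, arg(w) ≈ 119.744881°
Root modulus = sqrt(65)^(1/6) ≈ 1.416042
Root arguments: θ_k = (arg(w) + 360°k)/6 for k = 0, 1, ..., 5
Compute each root as (root modulus)(cos θ_k + i sin θ_k) using full-precision intermediates, then round to 4 decimal places.
Roots: 1.3310 + 0.4833i, 0.2469 + 1.3943i, -1.0841 + 0.9110i, -1.3310 - 0.4833i, -0.2469 - 1.3943i, 1.0841 - 0.9110i


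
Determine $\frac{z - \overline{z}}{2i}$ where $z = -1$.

z - conjugate(z) = 2bi
(z - conjugate(z))/(2i) = 2bi/(2i) = b = 0


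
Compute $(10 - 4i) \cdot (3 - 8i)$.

(a1*a2 - b1*b2) + (a1*b2 + b1*a2)i
= (30 - 32) + (-80 + (-12))i
= -2 - 92i


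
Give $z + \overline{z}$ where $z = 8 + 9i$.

z + conjugate(z) = (a + bi) + (a - bi) = 2a
= 2 * 8 = 16


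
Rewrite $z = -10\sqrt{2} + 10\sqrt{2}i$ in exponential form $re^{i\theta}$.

r = |z| = sqrt((-10*sqrt(2))^2 + (10*sqrt(2))^2) = sqrt(200 + 200) = sqrt(400) = 20
θ = arctan(b/a) = arctan(14.1421/-14.1421) (quadrant-adjusted) = 135° = 3π/4
z = 20e^(i*3π/4)
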